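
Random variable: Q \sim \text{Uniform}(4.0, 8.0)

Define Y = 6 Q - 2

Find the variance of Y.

For Y = aQ + b: Var(Y) = a² * Var(Q)
Var(Q) = (8 - 4)^2/12 = 1.3333333
Var(Y) = 6² * 1.3333333 = 36 * 1.3333333 = 48

48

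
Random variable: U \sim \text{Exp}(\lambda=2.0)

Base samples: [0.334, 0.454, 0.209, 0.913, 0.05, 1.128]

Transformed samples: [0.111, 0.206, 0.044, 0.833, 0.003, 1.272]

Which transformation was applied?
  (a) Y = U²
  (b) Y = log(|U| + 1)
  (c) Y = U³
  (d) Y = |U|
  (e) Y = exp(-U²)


Checking option (a) Y = U²:
  U = 0.334 -> Y = 0.111 ✓
  U = 0.454 -> Y = 0.206 ✓
  U = 0.209 -> Y = 0.044 ✓
All samples match this transformation.

(a) U²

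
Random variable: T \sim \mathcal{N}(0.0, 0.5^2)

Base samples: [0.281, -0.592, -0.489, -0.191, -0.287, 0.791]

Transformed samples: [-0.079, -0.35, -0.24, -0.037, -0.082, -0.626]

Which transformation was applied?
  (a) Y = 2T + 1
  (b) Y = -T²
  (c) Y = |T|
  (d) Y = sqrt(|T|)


Checking option (b) Y = -T²:
  T = 0.281 -> Y = -0.079 ✓
  T = -0.592 -> Y = -0.35 ✓
  T = -0.489 -> Y = -0.24 ✓
All samples match this transformation.

(b) -T²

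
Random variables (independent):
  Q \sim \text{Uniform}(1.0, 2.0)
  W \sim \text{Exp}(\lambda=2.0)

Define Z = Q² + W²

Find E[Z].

E[Z] = E[Q²] + E[W²]
E[Q²] = Var(Q) + E[Q]² = 0.083333333 + 2.25 = 2.3333333
E[W²] = Var(W) + E[W]² = 0.25 + 0.25 = 0.5
E[Z] = 2.3333333 + 0.5 = 2.8333333

2.8333333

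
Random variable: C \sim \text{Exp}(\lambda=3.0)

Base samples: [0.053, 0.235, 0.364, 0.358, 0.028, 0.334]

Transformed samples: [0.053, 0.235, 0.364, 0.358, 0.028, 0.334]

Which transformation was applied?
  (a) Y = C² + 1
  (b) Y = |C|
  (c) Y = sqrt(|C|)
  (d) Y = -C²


Checking option (b) Y = |C|:
  C = 0.053 -> Y = 0.053 ✓
  C = 0.235 -> Y = 0.235 ✓
  C = 0.364 -> Y = 0.364 ✓
All samples match this transformation.

(b) |C|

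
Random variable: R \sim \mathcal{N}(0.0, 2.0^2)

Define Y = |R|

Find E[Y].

For X ~ N(0, 2.0²), E[|X|] = sigma * sqrt(2/pi)
= 2.0 * sqrt(2/pi) = 1.5957691

1.5957691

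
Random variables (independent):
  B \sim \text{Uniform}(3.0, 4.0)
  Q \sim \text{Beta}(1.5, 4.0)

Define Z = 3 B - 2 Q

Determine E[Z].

E[Z] = 3*E[B] - 2*E[Q]
E[B] = 3.5
E[Q] = 0.27272727
E[Z] = 3*3.5 - 2*0.27272727 = 9.9545455

9.9545455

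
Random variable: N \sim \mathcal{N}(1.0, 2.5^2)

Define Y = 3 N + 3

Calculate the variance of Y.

For Y = aN + b: Var(Y) = a² * Var(N)
Var(N) = 2.5^2 = 6.25
Var(Y) = 3² * 6.25 = 9 * 6.25 = 56.25

56.25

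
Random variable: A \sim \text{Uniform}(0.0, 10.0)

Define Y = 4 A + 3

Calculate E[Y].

For Y = 4A + 3:
E[Y] = 4 * E[A] + 3
E[A] = (0 + 10)/2 = 5
E[Y] = 4 * 5 + 3 = 23

23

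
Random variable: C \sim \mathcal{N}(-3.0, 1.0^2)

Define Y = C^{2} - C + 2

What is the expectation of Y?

E[Y] = 1*E[C²] - 1*E[C] + 2
E[C] = -3
E[C²] = Var(C) + (E[C])² = 1 + 9 = 10
E[Y] = 1*10 - 1*(-3) + 2 = 15

15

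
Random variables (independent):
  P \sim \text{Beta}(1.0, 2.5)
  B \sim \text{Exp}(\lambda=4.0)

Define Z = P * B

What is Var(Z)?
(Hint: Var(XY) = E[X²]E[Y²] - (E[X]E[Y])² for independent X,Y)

Var(XY) = E[X²]E[Y²] - (E[X]E[Y])²
E[P] = 0.28571429, Var(P) = 0.045351474
E[B] = 0.25, Var(B) = 0.0625
E[P²] = 0.045351474 + 0.28571429² = 0.12698413
E[B²] = 0.0625 + 0.25² = 0.125
Var(Z) = 0.12698413*0.125 - (0.28571429*0.25)²
= 0.015873016 - 0.0051020408 = 0.010770975

0.010770975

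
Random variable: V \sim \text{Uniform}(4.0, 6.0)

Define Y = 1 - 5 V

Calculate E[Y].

For Y = -5V + 1:
E[Y] = -5 * E[V] + 1
E[V] = (4 + 6)/2 = 5
E[Y] = -5 * 5 + 1 = -24

-24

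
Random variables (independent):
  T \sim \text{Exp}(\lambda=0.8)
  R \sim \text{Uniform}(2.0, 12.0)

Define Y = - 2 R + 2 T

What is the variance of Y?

For independent RVs: Var(aX + bY) = a²Var(X) + b²Var(Y)
Var(T) = 1.5625
Var(R) = 8.3333333
Var(Y) = 2²*1.5625 + (-2)²*8.3333333
= 4*1.5625 + 4*8.3333333 = 39.583333

39.583333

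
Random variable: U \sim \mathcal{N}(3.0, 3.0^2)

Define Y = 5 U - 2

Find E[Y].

For Y = 5U - 2:
E[Y] = 5 * E[U] - 2
E[U] = 3.0 = 3
E[Y] = 5 * 3 - 2 = 13

13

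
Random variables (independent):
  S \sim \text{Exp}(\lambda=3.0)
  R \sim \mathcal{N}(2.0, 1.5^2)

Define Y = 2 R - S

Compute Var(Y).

For independent RVs: Var(aX + bY) = a²Var(X) + b²Var(Y)
Var(S) = 0.11111111
Var(R) = 2.25
Var(Y) = (-1)²*0.11111111 + 2²*2.25
= 1*0.11111111 + 4*2.25 = 9.1111111

9.1111111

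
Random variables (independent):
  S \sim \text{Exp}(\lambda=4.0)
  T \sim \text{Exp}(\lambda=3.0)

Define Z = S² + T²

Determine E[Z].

E[Z] = E[S²] + E[T²]
E[S²] = Var(S) + E[S]² = 0.0625 + 0.0625 = 0.125
E[T²] = Var(T) + E[T]² = 0.11111111 + 0.11111111 = 0.22222222
E[Z] = 0.125 + 0.22222222 = 0.34722222

0.34722222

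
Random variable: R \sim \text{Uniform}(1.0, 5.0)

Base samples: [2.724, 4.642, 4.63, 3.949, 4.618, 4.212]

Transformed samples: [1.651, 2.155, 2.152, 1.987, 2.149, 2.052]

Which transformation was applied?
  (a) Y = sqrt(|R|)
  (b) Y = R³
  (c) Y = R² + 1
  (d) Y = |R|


Checking option (a) Y = sqrt(|R|):
  R = 2.724 -> Y = 1.651 ✓
  R = 4.642 -> Y = 2.155 ✓
  R = 4.63 -> Y = 2.152 ✓
All samples match this transformation.

(a) sqrt(|R|)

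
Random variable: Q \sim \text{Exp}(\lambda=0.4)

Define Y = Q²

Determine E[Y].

E[Q²] = Var(Q) + (E[Q])² = 6.25 + 6.25 = 12.5

12.5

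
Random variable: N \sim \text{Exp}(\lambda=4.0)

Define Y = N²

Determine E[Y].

Using E[X²] = Var(X) + (E[X])²:
E[N] = 0.25
Var(N) = 1/4.0^2 = 0.0625
E[N²] = 0.0625 + 0.25² = 0.0625 + 0.0625 = 0.125

0.125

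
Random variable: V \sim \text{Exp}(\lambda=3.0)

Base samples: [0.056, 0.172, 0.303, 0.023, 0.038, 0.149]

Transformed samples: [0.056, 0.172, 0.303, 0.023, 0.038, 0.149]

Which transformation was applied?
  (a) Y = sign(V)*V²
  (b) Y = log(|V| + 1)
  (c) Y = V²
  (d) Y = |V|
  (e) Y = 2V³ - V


Checking option (d) Y = |V|:
  V = 0.056 -> Y = 0.056 ✓
  V = 0.172 -> Y = 0.172 ✓
  V = 0.303 -> Y = 0.303 ✓
All samples match this transformation.

(d) |V|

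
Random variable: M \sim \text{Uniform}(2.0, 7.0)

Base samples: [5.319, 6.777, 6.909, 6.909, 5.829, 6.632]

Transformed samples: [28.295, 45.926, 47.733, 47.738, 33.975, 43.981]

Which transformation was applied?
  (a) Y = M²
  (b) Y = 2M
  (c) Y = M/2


Checking option (a) Y = M²:
  M = 5.319 -> Y = 28.295 ✓
  M = 6.777 -> Y = 45.926 ✓
  M = 6.909 -> Y = 47.733 ✓
All samples match this transformation.

(a) M²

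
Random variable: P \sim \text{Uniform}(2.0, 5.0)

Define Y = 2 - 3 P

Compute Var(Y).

For Y = aP + b: Var(Y) = a² * Var(P)
Var(P) = (5 - 2)^2/12 = 0.75
Var(Y) = (-3)² * 0.75 = 9 * 0.75 = 6.75

6.75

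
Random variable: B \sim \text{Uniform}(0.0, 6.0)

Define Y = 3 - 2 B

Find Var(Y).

For Y = aB + b: Var(Y) = a² * Var(B)
Var(B) = (6 - 0)^2/12 = 3
Var(Y) = (-2)² * 3 = 4 * 3 = 12

12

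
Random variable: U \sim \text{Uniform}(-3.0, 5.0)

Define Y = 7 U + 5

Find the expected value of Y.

For Y = 7U + 5:
E[Y] = 7 * E[U] + 5
E[U] = (-3 + 5)/2 = 1
E[Y] = 7 * 1 + 5 = 12

12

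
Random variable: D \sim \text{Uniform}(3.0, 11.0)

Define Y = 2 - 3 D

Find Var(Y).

For Y = aD + b: Var(Y) = a² * Var(D)
Var(D) = (11 - 3)^2/12 = 5.3333333
Var(Y) = (-3)² * 5.3333333 = 9 * 5.3333333 = 48

48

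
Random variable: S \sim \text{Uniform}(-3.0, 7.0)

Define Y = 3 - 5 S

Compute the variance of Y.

For Y = aS + b: Var(Y) = a² * Var(S)
Var(S) = (7 + 3)^2/12 = 8.3333333
Var(Y) = (-5)² * 8.3333333 = 25 * 8.3333333 = 208.33333

208.33333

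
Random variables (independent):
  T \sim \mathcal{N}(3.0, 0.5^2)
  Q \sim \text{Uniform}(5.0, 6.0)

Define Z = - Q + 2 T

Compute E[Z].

E[Z] = 2*E[T] - 1*E[Q]
E[T] = 3
E[Q] = 5.5
E[Z] = 2*3 - 1*5.5 = 0.5

0.5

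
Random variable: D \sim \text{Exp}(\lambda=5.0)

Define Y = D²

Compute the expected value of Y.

E[D²] = Var(D) + (E[D])² = 0.04 + 0.04 = 0.08

0.08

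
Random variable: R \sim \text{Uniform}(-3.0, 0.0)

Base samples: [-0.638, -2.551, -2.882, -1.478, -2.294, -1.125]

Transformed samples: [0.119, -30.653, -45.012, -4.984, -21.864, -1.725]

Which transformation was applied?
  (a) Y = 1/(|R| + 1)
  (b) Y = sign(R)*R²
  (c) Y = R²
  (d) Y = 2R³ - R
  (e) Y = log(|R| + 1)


Checking option (d) Y = 2R³ - R:
  R = -0.638 -> Y = 0.119 ✓
  R = -2.551 -> Y = -30.653 ✓
  R = -2.882 -> Y = -45.012 ✓
All samples match this transformation.

(d) 2R³ - R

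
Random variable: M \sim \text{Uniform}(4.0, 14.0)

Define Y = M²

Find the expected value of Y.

Using E[X²] = Var(X) + (E[X])²:
E[M] = 9
Var(M) = (14 - 4)^2/12 = 8.3333333
E[M²] = 8.3333333 + 9² = 8.3333333 + 81 = 89.333333

89.333333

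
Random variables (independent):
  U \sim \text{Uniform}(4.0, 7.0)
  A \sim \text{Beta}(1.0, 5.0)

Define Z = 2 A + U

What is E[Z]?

E[Z] = 1*E[U] + 2*E[A]
E[U] = 5.5
E[A] = 0.16666667
E[Z] = 1*5.5 + 2*0.16666667 = 5.8333333

5.8333333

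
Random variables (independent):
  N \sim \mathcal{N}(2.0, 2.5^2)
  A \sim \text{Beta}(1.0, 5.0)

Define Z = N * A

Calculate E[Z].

For independent RVs: E[XY] = E[X]*E[Y]
E[N] = 2
E[A] = 0.16666667
E[Z] = 2 * 0.16666667 = 0.33333333

0.33333333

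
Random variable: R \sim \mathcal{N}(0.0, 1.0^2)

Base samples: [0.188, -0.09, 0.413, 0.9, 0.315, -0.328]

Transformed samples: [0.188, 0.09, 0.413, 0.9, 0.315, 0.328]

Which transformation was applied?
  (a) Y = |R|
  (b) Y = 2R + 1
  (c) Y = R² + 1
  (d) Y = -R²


Checking option (a) Y = |R|:
  R = 0.188 -> Y = 0.188 ✓
  R = -0.09 -> Y = 0.09 ✓
  R = 0.413 -> Y = 0.413 ✓
All samples match this transformation.

(a) |R|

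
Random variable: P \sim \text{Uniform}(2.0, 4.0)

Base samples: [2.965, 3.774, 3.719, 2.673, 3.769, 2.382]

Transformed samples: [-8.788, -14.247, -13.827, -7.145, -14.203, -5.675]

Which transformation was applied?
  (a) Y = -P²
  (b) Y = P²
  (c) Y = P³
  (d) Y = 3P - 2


Checking option (a) Y = -P²:
  P = 2.965 -> Y = -8.788 ✓
  P = 3.774 -> Y = -14.247 ✓
  P = 3.719 -> Y = -13.827 ✓
All samples match this transformation.

(a) -P²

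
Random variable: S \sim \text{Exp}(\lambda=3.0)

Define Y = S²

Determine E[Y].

E[S²] = Var(S) + (E[S])² = 0.11111111 + 0.11111111 = 0.22222222

0.22222222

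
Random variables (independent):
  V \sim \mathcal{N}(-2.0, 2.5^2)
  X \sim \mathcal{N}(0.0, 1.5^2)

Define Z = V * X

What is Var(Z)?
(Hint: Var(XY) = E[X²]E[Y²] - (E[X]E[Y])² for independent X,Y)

Var(XY) = E[X²]E[Y²] - (E[X]E[Y])²
E[V] = -2, Var(V) = 6.25
E[X] = 0, Var(X) = 2.25
E[V²] = 6.25 + (-2)² = 10.25
E[X²] = 2.25 + 0² = 2.25
Var(Z) = 10.25*2.25 - (-2*0)²
= 23.0625 - 0 = 23.0625

23.0625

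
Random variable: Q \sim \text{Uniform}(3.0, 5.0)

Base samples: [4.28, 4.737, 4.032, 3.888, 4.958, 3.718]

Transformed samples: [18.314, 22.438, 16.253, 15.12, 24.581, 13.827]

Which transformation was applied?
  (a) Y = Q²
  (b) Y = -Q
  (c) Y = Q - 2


Checking option (a) Y = Q²:
  Q = 4.28 -> Y = 18.314 ✓
  Q = 4.737 -> Y = 22.438 ✓
  Q = 4.032 -> Y = 16.253 ✓
All samples match this transformation.

(a) Q²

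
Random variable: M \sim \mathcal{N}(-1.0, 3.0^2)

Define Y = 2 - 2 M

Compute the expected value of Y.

For Y = -2M + 2:
E[Y] = -2 * E[M] + 2
E[M] = -1.0 = -1
E[Y] = -2 * (-1) + 2 = 4

4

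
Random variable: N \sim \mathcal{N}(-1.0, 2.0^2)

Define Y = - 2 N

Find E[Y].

For Y = -2N:
E[Y] = -2 * E[N]
E[N] = -1.0 = -1
E[Y] = -2 * (-1) = 2

2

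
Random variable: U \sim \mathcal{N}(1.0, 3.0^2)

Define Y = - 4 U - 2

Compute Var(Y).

For Y = aU + b: Var(Y) = a² * Var(U)
Var(U) = 3.0^2 = 9
Var(Y) = (-4)² * 9 = 16 * 9 = 144

144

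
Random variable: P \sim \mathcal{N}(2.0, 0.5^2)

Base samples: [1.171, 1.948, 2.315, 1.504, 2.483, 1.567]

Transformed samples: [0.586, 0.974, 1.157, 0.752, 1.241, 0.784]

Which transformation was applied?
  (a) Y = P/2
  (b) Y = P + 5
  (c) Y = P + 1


Checking option (a) Y = P/2:
  P = 1.171 -> Y = 0.586 ✓
  P = 1.948 -> Y = 0.974 ✓
  P = 2.315 -> Y = 1.157 ✓
All samples match this transformation.

(a) P/2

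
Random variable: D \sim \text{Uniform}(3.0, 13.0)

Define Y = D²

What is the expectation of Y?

E[D²] = Var(D) + (E[D])² = 8.3333333 + 64 = 72.333333

72.333333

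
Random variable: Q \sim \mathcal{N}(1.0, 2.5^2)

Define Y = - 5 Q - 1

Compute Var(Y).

For Y = aQ + b: Var(Y) = a² * Var(Q)
Var(Q) = 2.5^2 = 6.25
Var(Y) = (-5)² * 6.25 = 25 * 6.25 = 156.25

156.25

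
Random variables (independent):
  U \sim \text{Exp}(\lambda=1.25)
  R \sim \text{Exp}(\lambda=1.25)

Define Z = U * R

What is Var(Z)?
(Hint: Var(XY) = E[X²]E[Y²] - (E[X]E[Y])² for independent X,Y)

Var(XY) = E[X²]E[Y²] - (E[X]E[Y])²
E[U] = 0.8, Var(U) = 0.64
E[R] = 0.8, Var(R) = 0.64
E[U²] = 0.64 + 0.8² = 1.28
E[R²] = 0.64 + 0.8² = 1.28
Var(Z) = 1.28*1.28 - (0.8*0.8)²
= 1.6384 - 0.4096 = 1.2288

1.2288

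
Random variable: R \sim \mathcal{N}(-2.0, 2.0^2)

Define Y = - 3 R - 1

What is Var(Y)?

For Y = aR + b: Var(Y) = a² * Var(R)
Var(R) = 2.0^2 = 4
Var(Y) = (-3)² * 4 = 9 * 4 = 36

36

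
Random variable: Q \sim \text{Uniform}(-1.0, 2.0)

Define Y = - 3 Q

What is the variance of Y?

For Y = aQ + b: Var(Y) = a² * Var(Q)
Var(Q) = (2 + 1)^2/12 = 0.75
Var(Y) = (-3)² * 0.75 = 9 * 0.75 = 6.75

6.75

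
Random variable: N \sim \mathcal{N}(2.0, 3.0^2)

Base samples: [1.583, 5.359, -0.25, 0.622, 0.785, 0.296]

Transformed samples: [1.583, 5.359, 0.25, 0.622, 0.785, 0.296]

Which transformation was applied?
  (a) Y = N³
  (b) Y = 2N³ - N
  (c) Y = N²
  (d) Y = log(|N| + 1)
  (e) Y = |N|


Checking option (e) Y = |N|:
  N = 1.583 -> Y = 1.583 ✓
  N = 5.359 -> Y = 5.359 ✓
  N = -0.25 -> Y = 0.25 ✓
All samples match this transformation.

(e) |N|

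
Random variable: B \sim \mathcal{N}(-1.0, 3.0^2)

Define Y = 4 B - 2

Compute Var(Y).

For Y = aB + b: Var(Y) = a² * Var(B)
Var(B) = 3.0^2 = 9
Var(Y) = 4² * 9 = 16 * 9 = 144

144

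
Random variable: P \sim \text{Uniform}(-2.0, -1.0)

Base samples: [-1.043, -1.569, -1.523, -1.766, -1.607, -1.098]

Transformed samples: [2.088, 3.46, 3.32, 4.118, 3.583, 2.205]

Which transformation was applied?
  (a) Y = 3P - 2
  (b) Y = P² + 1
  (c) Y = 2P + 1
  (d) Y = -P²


Checking option (b) Y = P² + 1:
  P = -1.043 -> Y = 2.088 ✓
  P = -1.569 -> Y = 3.46 ✓
  P = -1.523 -> Y = 3.32 ✓
All samples match this transformation.

(b) P² + 1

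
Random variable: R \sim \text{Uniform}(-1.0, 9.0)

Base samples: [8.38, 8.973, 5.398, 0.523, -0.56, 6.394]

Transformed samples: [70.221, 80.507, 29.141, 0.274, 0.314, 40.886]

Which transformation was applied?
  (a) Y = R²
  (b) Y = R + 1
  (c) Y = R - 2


Checking option (a) Y = R²:
  R = 8.38 -> Y = 70.221 ✓
  R = 8.973 -> Y = 80.507 ✓
  R = 5.398 -> Y = 29.141 ✓
All samples match this transformation.

(a) R²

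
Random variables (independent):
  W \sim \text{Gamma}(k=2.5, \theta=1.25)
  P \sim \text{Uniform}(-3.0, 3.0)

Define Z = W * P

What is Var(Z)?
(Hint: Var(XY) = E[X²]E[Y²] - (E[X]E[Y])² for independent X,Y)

Var(XY) = E[X²]E[Y²] - (E[X]E[Y])²
E[W] = 3.125, Var(W) = 3.90625
E[P] = 0, Var(P) = 3
E[W²] = 3.90625 + 3.125² = 13.671875
E[P²] = 3 + 0² = 3
Var(Z) = 13.671875*3 - (3.125*0)²
= 41.015625 - 0 = 41.015625

41.015625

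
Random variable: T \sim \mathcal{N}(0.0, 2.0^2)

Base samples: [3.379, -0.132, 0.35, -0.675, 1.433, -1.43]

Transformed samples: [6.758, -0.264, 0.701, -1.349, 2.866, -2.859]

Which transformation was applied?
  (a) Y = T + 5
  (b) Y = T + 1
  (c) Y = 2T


Checking option (c) Y = 2T:
  T = 3.379 -> Y = 6.758 ✓
  T = -0.132 -> Y = -0.264 ✓
  T = 0.35 -> Y = 0.701 ✓
All samples match this transformation.

(c) 2T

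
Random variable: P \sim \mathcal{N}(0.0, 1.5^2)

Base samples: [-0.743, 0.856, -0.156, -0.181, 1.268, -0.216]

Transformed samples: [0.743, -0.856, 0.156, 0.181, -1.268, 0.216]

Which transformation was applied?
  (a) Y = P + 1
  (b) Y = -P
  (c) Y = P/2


Checking option (b) Y = -P:
  P = -0.743 -> Y = 0.743 ✓
  P = 0.856 -> Y = -0.856 ✓
  P = -0.156 -> Y = 0.156 ✓
All samples match this transformation.

(b) -P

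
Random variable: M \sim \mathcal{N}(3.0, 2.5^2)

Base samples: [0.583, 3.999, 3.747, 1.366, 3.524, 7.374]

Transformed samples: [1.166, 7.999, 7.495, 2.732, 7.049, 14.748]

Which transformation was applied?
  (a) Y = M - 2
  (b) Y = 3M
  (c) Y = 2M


Checking option (c) Y = 2M:
  M = 0.583 -> Y = 1.166 ✓
  M = 3.999 -> Y = 7.999 ✓
  M = 3.747 -> Y = 7.495 ✓
All samples match this transformation.

(c) 2M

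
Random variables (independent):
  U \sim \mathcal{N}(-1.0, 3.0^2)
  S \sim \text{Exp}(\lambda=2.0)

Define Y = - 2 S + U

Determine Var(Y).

For independent RVs: Var(aX + bY) = a²Var(X) + b²Var(Y)
Var(U) = 9
Var(S) = 0.25
Var(Y) = 1²*9 + (-2)²*0.25
= 1*9 + 4*0.25 = 10

10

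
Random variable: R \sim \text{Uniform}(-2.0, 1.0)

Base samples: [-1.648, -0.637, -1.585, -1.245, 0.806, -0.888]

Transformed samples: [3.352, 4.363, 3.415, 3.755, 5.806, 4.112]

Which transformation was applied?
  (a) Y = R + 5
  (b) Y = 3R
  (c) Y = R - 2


Checking option (a) Y = R + 5:
  R = -1.648 -> Y = 3.352 ✓
  R = -0.637 -> Y = 4.363 ✓
  R = -1.585 -> Y = 3.415 ✓
All samples match this transformation.

(a) R + 5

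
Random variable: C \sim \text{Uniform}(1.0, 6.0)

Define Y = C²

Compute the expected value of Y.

Using E[X²] = Var(X) + (E[X])²:
E[C] = 3.5
Var(C) = (6 - 1)^2/12 = 2.0833333
E[C²] = 2.0833333 + 3.5² = 2.0833333 + 12.25 = 14.333333

14.333333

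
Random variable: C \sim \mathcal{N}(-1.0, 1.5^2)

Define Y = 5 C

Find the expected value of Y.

For Y = 5C:
E[Y] = 5 * E[C]
E[C] = -1.0 = -1
E[Y] = 5 * (-1) = -5

-5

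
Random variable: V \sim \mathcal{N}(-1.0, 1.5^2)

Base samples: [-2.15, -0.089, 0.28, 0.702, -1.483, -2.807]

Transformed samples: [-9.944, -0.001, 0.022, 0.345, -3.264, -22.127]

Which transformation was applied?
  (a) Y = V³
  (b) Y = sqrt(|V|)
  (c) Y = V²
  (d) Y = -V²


Checking option (a) Y = V³:
  V = -2.15 -> Y = -9.944 ✓
  V = -0.089 -> Y = -0.001 ✓
  V = 0.28 -> Y = 0.022 ✓
All samples match this transformation.

(a) V³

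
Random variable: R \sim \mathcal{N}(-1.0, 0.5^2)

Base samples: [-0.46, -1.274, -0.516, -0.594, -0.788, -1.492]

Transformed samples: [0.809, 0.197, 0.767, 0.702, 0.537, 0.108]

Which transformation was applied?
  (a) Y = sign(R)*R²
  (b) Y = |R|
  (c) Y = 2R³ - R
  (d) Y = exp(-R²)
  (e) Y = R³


Checking option (d) Y = exp(-R²):
  R = -0.46 -> Y = 0.809 ✓
  R = -1.274 -> Y = 0.197 ✓
  R = -0.516 -> Y = 0.767 ✓
All samples match this transformation.

(d) exp(-R²)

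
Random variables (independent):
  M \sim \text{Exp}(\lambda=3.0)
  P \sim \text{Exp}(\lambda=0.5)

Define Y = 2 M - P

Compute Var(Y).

For independent RVs: Var(aX + bY) = a²Var(X) + b²Var(Y)
Var(M) = 0.11111111
Var(P) = 4
Var(Y) = 2²*0.11111111 + (-1)²*4
= 4*0.11111111 + 1*4 = 4.4444444

4.4444444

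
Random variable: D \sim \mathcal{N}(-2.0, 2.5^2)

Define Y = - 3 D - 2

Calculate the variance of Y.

For Y = aD + b: Var(Y) = a² * Var(D)
Var(D) = 2.5^2 = 6.25
Var(Y) = (-3)² * 6.25 = 9 * 6.25 = 56.25

56.25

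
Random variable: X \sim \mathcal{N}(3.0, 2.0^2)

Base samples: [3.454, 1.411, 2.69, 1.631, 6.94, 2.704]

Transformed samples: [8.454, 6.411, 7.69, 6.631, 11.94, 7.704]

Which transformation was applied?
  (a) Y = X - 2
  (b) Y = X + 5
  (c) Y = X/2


Checking option (b) Y = X + 5:
  X = 3.454 -> Y = 8.454 ✓
  X = 1.411 -> Y = 6.411 ✓
  X = 2.69 -> Y = 7.69 ✓
All samples match this transformation.

(b) X + 5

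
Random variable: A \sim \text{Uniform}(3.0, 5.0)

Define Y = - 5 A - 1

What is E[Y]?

For Y = -5A - 1:
E[Y] = -5 * E[A] - 1
E[A] = (3 + 5)/2 = 4
E[Y] = -5 * 4 - 1 = -21

-21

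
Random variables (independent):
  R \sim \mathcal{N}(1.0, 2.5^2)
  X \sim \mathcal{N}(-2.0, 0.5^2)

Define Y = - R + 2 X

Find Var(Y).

For independent RVs: Var(aX + bY) = a²Var(X) + b²Var(Y)
Var(R) = 6.25
Var(X) = 0.25
Var(Y) = (-1)²*6.25 + 2²*0.25
= 1*6.25 + 4*0.25 = 7.25

7.25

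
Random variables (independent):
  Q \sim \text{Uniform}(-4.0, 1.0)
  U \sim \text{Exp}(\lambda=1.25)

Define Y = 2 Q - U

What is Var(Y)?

For independent RVs: Var(aX + bY) = a²Var(X) + b²Var(Y)
Var(Q) = 2.0833333
Var(U) = 0.64
Var(Y) = 2²*2.0833333 + (-1)²*0.64
= 4*2.0833333 + 1*0.64 = 8.9733333

8.9733333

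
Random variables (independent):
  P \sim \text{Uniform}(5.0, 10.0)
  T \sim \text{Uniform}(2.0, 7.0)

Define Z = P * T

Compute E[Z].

For independent RVs: E[XY] = E[X]*E[Y]
E[P] = 7.5
E[T] = 4.5
E[Z] = 7.5 * 4.5 = 33.75

33.75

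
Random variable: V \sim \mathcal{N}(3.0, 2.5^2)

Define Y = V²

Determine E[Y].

E[V²] = Var(V) + (E[V])² = 6.25 + 9 = 15.25

15.25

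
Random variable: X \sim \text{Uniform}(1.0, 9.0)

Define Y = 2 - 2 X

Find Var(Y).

For Y = aX + b: Var(Y) = a² * Var(X)
Var(X) = (9 - 1)^2/12 = 5.3333333
Var(Y) = (-2)² * 5.3333333 = 4 * 5.3333333 = 21.333333

21.333333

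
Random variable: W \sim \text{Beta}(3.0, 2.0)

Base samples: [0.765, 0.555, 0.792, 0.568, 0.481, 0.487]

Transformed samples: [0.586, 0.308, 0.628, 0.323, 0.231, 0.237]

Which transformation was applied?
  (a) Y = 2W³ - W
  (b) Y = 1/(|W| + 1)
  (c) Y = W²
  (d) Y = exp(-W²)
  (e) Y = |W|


Checking option (c) Y = W²:
  W = 0.765 -> Y = 0.586 ✓
  W = 0.555 -> Y = 0.308 ✓
  W = 0.792 -> Y = 0.628 ✓
All samples match this transformation.

(c) W²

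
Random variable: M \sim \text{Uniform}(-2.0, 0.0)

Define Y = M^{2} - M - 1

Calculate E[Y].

E[Y] = 1*E[M²] - 1*E[M] - 1
E[M] = -1
E[M²] = Var(M) + (E[M])² = 0.33333333 + 1 = 1.3333333
E[Y] = 1*1.3333333 - 1*(-1) - 1 = 1.3333333

1.3333333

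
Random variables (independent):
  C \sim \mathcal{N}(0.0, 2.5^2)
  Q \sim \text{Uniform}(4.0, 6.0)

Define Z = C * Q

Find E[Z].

For independent RVs: E[XY] = E[X]*E[Y]
E[C] = 0
E[Q] = 5
E[Z] = 0 * 5 = 0

0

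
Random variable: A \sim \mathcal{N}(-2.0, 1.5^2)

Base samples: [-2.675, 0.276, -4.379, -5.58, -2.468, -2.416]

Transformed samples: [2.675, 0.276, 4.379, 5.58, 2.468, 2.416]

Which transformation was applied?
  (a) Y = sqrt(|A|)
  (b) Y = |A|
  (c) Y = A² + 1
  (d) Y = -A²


Checking option (b) Y = |A|:
  A = -2.675 -> Y = 2.675 ✓
  A = 0.276 -> Y = 0.276 ✓
  A = -4.379 -> Y = 4.379 ✓
All samples match this transformation.

(b) |A|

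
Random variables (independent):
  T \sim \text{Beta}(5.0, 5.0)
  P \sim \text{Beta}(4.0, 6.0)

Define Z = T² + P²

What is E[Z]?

E[Z] = E[T²] + E[P²]
E[T²] = Var(T) + E[T]² = 0.022727273 + 0.25 = 0.27272727
E[P²] = Var(P) + E[P]² = 0.021818182 + 0.16 = 0.18181818
E[Z] = 0.27272727 + 0.18181818 = 0.45454545

0.45454545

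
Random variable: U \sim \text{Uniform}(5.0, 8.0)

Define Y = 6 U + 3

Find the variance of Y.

For Y = aU + b: Var(Y) = a² * Var(U)
Var(U) = (8 - 5)^2/12 = 0.75
Var(Y) = 6² * 0.75 = 36 * 0.75 = 27

27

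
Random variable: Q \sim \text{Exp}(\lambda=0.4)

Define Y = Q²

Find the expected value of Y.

E[Q²] = Var(Q) + (E[Q])² = 6.25 + 6.25 = 12.5

12.5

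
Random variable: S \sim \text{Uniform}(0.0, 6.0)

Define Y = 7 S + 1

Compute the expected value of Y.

For Y = 7S + 1:
E[Y] = 7 * E[S] + 1
E[S] = (0 + 6)/2 = 3
E[Y] = 7 * 3 + 1 = 22

22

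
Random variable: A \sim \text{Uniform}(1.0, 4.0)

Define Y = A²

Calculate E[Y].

E[A²] = Var(A) + (E[A])² = 0.75 + 6.25 = 7

7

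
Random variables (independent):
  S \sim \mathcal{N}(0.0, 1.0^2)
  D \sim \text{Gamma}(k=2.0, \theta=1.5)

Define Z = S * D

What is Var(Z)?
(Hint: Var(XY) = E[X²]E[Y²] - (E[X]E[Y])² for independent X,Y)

Var(XY) = E[X²]E[Y²] - (E[X]E[Y])²
E[S] = 0, Var(S) = 1
E[D] = 3, Var(D) = 4.5
E[S²] = 1 + 0² = 1
E[D²] = 4.5 + 3² = 13.5
Var(Z) = 1*13.5 - (0*3)²
= 13.5 - 0 = 13.5

13.5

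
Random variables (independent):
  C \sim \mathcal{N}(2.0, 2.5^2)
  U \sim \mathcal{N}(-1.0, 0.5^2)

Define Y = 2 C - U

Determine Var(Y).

For independent RVs: Var(aX + bY) = a²Var(X) + b²Var(Y)
Var(C) = 6.25
Var(U) = 0.25
Var(Y) = 2²*6.25 + (-1)²*0.25
= 4*6.25 + 1*0.25 = 25.25

25.25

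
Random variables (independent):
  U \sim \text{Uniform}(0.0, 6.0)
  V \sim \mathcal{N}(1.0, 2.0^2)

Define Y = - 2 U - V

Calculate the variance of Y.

For independent RVs: Var(aX + bY) = a²Var(X) + b²Var(Y)
Var(U) = 3
Var(V) = 4
Var(Y) = (-2)²*3 + (-1)²*4
= 4*3 + 1*4 = 16

16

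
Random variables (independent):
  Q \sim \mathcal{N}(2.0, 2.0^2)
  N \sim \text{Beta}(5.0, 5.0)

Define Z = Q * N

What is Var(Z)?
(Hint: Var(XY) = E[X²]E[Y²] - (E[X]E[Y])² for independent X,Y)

Var(XY) = E[X²]E[Y²] - (E[X]E[Y])²
E[Q] = 2, Var(Q) = 4
E[N] = 0.5, Var(N) = 0.022727273
E[Q²] = 4 + 2² = 8
E[N²] = 0.022727273 + 0.5² = 0.27272727
Var(Z) = 8*0.27272727 - (2*0.5)²
= 2.1818182 - 1 = 1.1818182

1.1818182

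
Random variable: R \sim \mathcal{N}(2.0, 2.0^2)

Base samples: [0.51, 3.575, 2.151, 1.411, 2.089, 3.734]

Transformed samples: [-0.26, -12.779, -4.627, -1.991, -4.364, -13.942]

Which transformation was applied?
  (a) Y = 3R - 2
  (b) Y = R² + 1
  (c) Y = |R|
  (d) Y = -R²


Checking option (d) Y = -R²:
  R = 0.51 -> Y = -0.26 ✓
  R = 3.575 -> Y = -12.779 ✓
  R = 2.151 -> Y = -4.627 ✓
All samples match this transformation.

(d) -R²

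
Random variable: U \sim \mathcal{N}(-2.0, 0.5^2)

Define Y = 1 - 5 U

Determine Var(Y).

For Y = aU + b: Var(Y) = a² * Var(U)
Var(U) = 0.5^2 = 0.25
Var(Y) = (-5)² * 0.25 = 25 * 0.25 = 6.25

6.25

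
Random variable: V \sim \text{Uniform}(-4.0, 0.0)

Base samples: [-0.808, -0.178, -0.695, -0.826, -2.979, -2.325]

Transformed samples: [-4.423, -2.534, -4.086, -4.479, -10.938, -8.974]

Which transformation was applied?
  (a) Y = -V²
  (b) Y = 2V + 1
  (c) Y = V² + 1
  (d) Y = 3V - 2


Checking option (d) Y = 3V - 2:
  V = -0.808 -> Y = -4.423 ✓
  V = -0.178 -> Y = -2.534 ✓
  V = -0.695 -> Y = -4.086 ✓
All samples match this transformation.

(d) 3V - 2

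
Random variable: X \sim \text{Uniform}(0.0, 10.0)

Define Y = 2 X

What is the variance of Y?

For Y = aX + b: Var(Y) = a² * Var(X)
Var(X) = (10 - 0)^2/12 = 8.3333333
Var(Y) = 2² * 8.3333333 = 4 * 8.3333333 = 33.333333

33.333333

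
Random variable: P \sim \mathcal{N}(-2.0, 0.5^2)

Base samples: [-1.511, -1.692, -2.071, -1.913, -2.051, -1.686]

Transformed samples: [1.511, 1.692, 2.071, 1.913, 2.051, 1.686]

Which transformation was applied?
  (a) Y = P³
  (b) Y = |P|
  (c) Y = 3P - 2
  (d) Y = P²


Checking option (b) Y = |P|:
  P = -1.511 -> Y = 1.511 ✓
  P = -1.692 -> Y = 1.692 ✓
  P = -2.071 -> Y = 2.071 ✓
All samples match this transformation.

(b) |P|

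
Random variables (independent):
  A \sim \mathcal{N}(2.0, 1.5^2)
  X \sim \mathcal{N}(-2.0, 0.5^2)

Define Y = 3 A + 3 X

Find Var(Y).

For independent RVs: Var(aX + bY) = a²Var(X) + b²Var(Y)
Var(A) = 2.25
Var(X) = 0.25
Var(Y) = 3²*2.25 + 3²*0.25
= 9*2.25 + 9*0.25 = 22.5

22.5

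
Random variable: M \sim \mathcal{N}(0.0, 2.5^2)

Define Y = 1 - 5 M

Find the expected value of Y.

For Y = -5M + 1:
E[Y] = -5 * E[M] + 1
E[M] = 0.0 = 0
E[Y] = -5 * 0 + 1 = 1

1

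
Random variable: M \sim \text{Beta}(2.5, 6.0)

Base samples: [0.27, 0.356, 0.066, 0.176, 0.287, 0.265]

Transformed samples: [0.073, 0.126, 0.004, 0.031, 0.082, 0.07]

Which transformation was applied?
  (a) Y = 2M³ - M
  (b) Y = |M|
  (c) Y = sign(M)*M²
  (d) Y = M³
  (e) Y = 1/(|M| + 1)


Checking option (c) Y = sign(M)*M²:
  M = 0.27 -> Y = 0.073 ✓
  M = 0.356 -> Y = 0.126 ✓
  M = 0.066 -> Y = 0.004 ✓
All samples match this transformation.

(c) sign(M)*M²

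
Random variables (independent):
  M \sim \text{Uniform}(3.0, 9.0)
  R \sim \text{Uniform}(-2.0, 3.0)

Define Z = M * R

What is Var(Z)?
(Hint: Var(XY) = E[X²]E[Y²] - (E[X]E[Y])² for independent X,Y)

Var(XY) = E[X²]E[Y²] - (E[X]E[Y])²
E[M] = 6, Var(M) = 3
E[R] = 0.5, Var(R) = 2.0833333
E[M²] = 3 + 6² = 39
E[R²] = 2.0833333 + 0.5² = 2.3333333
Var(Z) = 39*2.3333333 - (6*0.5)²
= 91 - 9 = 82

82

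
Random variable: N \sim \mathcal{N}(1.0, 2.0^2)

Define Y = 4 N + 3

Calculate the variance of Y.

For Y = aN + b: Var(Y) = a² * Var(N)
Var(N) = 2.0^2 = 4
Var(Y) = 4² * 4 = 16 * 4 = 64

64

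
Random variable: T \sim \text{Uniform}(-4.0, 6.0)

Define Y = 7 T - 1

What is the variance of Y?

For Y = aT + b: Var(Y) = a² * Var(T)
Var(T) = (6 + 4)^2/12 = 8.3333333
Var(Y) = 7² * 8.3333333 = 49 * 8.3333333 = 408.33333

408.33333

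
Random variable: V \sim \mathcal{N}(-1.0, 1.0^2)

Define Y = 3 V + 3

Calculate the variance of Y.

For Y = aV + b: Var(Y) = a² * Var(V)
Var(V) = 1.0^2 = 1
Var(Y) = 3² * 1 = 9 * 1 = 9

9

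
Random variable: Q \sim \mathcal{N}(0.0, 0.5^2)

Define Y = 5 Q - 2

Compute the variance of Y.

For Y = aQ + b: Var(Y) = a² * Var(Q)
Var(Q) = 0.5^2 = 0.25
Var(Y) = 5² * 0.25 = 25 * 0.25 = 6.25

6.25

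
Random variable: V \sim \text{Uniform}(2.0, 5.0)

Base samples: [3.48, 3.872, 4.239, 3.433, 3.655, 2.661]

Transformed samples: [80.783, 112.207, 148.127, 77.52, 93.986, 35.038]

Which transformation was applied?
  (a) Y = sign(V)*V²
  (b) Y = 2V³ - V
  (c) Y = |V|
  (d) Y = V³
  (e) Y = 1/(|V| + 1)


Checking option (b) Y = 2V³ - V:
  V = 3.48 -> Y = 80.783 ✓
  V = 3.872 -> Y = 112.207 ✓
  V = 4.239 -> Y = 148.127 ✓
All samples match this transformation.

(b) 2V³ - V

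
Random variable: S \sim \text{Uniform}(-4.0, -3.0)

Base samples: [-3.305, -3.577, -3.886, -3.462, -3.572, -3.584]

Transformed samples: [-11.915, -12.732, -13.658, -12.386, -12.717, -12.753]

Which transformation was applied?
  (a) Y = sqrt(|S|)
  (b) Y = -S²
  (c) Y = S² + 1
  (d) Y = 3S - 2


Checking option (d) Y = 3S - 2:
  S = -3.305 -> Y = -11.915 ✓
  S = -3.577 -> Y = -12.732 ✓
  S = -3.886 -> Y = -13.658 ✓
All samples match this transformation.

(d) 3S - 2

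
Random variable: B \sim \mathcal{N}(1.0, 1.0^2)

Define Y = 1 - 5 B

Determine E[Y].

For Y = -5B + 1:
E[Y] = -5 * E[B] + 1
E[B] = 1.0 = 1
E[Y] = -5 * 1 + 1 = -4

-4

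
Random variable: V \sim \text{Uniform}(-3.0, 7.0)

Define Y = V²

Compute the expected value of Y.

E[V²] = Var(V) + (E[V])² = 8.3333333 + 4 = 12.333333

12.333333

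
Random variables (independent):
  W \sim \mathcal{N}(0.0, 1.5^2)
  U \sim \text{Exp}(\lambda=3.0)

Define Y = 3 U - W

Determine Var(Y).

For independent RVs: Var(aX + bY) = a²Var(X) + b²Var(Y)
Var(W) = 2.25
Var(U) = 0.11111111
Var(Y) = (-1)²*2.25 + 3²*0.11111111
= 1*2.25 + 9*0.11111111 = 3.25

3.25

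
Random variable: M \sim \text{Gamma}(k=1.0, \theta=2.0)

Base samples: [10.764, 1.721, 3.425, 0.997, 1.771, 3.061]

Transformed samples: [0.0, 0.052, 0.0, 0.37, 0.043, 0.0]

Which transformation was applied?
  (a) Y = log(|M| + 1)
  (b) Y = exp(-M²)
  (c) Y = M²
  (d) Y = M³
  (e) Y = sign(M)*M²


Checking option (b) Y = exp(-M²):
  M = 10.764 -> Y = 0.0 ✓
  M = 1.721 -> Y = 0.052 ✓
  M = 3.425 -> Y = 0.0 ✓
All samples match this transformation.

(b) exp(-M²)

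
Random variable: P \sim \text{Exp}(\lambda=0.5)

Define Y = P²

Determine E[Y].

Using E[X²] = Var(X) + (E[X])²:
E[P] = 2
Var(P) = 1/0.5^2 = 4
E[P²] = 4 + 2² = 4 + 4 = 8

8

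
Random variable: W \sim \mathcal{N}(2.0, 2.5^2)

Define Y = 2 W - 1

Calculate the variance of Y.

For Y = aW + b: Var(Y) = a² * Var(W)
Var(W) = 2.5^2 = 6.25
Var(Y) = 2² * 6.25 = 4 * 6.25 = 25

25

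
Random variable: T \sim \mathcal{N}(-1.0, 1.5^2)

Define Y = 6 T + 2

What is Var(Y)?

For Y = aT + b: Var(Y) = a² * Var(T)
Var(T) = 1.5^2 = 2.25
Var(Y) = 6² * 2.25 = 36 * 2.25 = 81

81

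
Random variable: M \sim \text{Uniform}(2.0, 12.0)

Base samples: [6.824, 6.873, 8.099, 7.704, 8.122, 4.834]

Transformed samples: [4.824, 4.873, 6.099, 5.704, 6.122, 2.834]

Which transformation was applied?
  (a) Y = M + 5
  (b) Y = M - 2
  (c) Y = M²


Checking option (b) Y = M - 2:
  M = 6.824 -> Y = 4.824 ✓
  M = 6.873 -> Y = 4.873 ✓
  M = 8.099 -> Y = 6.099 ✓
All samples match this transformation.

(b) M - 2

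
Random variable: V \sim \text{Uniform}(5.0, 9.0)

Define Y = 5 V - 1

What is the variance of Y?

For Y = aV + b: Var(Y) = a² * Var(V)
Var(V) = (9 - 5)^2/12 = 1.3333333
Var(Y) = 5² * 1.3333333 = 25 * 1.3333333 = 33.333333

33.333333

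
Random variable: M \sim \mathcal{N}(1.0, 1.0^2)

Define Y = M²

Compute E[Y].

E[M²] = Var(M) + (E[M])² = 1 + 1 = 2

2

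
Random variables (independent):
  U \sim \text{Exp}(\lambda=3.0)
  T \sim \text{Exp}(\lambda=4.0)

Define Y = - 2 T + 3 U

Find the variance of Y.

For independent RVs: Var(aX + bY) = a²Var(X) + b²Var(Y)
Var(U) = 0.11111111
Var(T) = 0.0625
Var(Y) = 3²*0.11111111 + (-2)²*0.0625
= 9*0.11111111 + 4*0.0625 = 1.25

1.25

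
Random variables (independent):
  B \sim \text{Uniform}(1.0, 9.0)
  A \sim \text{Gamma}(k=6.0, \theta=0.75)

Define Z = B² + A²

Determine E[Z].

E[Z] = E[B²] + E[A²]
E[B²] = Var(B) + E[B]² = 5.3333333 + 25 = 30.333333
E[A²] = Var(A) + E[A]² = 3.375 + 20.25 = 23.625
E[Z] = 30.333333 + 23.625 = 53.958333

53.958333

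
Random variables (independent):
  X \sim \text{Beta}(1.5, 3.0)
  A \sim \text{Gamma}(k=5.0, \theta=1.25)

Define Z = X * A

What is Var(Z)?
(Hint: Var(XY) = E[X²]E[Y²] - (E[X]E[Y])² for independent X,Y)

Var(XY) = E[X²]E[Y²] - (E[X]E[Y])²
E[X] = 0.33333333, Var(X) = 0.04040404
E[A] = 6.25, Var(A) = 7.8125
E[X²] = 0.04040404 + 0.33333333² = 0.15151515
E[A²] = 7.8125 + 6.25² = 46.875
Var(Z) = 0.15151515*46.875 - (0.33333333*6.25)²
= 7.1022727 - 4.3402778 = 2.7619949

2.7619949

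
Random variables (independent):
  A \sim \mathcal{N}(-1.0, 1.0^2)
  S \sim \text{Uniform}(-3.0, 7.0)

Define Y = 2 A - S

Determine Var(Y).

For independent RVs: Var(aX + bY) = a²Var(X) + b²Var(Y)
Var(A) = 1
Var(S) = 8.3333333
Var(Y) = 2²*1 + (-1)²*8.3333333
= 4*1 + 1*8.3333333 = 12.333333

12.333333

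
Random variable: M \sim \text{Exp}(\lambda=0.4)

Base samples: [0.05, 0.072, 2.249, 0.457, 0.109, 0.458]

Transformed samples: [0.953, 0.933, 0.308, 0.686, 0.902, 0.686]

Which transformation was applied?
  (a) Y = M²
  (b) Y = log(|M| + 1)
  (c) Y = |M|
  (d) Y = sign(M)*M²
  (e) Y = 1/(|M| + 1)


Checking option (e) Y = 1/(|M| + 1):
  M = 0.05 -> Y = 0.953 ✓
  M = 0.072 -> Y = 0.933 ✓
  M = 2.249 -> Y = 0.308 ✓
All samples match this transformation.

(e) 1/(|M| + 1)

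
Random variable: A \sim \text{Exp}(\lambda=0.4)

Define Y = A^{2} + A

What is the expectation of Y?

E[Y] = 1*E[A²] + 1*E[A]
E[A] = 2.5
E[A²] = Var(A) + (E[A])² = 6.25 + 6.25 = 12.5
E[Y] = 1*12.5 + 1*2.5 = 15

15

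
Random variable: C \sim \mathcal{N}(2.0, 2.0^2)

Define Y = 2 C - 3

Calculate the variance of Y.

For Y = aC + b: Var(Y) = a² * Var(C)
Var(C) = 2.0^2 = 4
Var(Y) = 2² * 4 = 4 * 4 = 16

16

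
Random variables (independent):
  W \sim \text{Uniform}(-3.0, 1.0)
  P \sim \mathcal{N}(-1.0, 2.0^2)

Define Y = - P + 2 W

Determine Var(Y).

For independent RVs: Var(aX + bY) = a²Var(X) + b²Var(Y)
Var(W) = 1.3333333
Var(P) = 4
Var(Y) = 2²*1.3333333 + (-1)²*4
= 4*1.3333333 + 1*4 = 9.3333333

9.3333333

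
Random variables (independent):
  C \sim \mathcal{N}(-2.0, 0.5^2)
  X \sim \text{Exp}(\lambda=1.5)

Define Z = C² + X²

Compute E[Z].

E[Z] = E[C²] + E[X²]
E[C²] = Var(C) + E[C]² = 0.25 + 4 = 4.25
E[X²] = Var(X) + E[X]² = 0.44444444 + 0.44444444 = 0.88888889
E[Z] = 4.25 + 0.88888889 = 5.1388889

5.1388889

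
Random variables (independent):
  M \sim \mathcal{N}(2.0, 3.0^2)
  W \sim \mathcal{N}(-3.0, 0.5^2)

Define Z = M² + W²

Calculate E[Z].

E[Z] = E[M²] + E[W²]
E[M²] = Var(M) + E[M]² = 9 + 4 = 13
E[W²] = Var(W) + E[W]² = 0.25 + 9 = 9.25
E[Z] = 13 + 9.25 = 22.25

22.25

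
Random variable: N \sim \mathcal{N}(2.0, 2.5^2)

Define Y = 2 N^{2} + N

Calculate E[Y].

E[Y] = 2*E[N²] + 1*E[N]
E[N] = 2
E[N²] = Var(N) + (E[N])² = 6.25 + 4 = 10.25
E[Y] = 2*10.25 + 1*2 = 22.5

22.5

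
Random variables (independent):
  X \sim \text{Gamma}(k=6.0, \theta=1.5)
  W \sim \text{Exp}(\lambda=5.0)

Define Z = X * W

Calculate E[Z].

For independent RVs: E[XY] = E[X]*E[Y]
E[X] = 9
E[W] = 0.2
E[Z] = 9 * 0.2 = 1.8

1.8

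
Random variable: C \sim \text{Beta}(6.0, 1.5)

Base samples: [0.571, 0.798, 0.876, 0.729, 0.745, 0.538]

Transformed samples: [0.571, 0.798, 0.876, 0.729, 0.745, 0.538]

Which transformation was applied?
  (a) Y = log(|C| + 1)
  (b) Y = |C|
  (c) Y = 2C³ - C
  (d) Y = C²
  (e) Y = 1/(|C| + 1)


Checking option (b) Y = |C|:
  C = 0.571 -> Y = 0.571 ✓
  C = 0.798 -> Y = 0.798 ✓
  C = 0.876 -> Y = 0.876 ✓
All samples match this transformation.

(b) |C|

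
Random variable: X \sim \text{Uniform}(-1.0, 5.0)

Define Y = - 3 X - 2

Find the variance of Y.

For Y = aX + b: Var(Y) = a² * Var(X)
Var(X) = (5 + 1)^2/12 = 3
Var(Y) = (-3)² * 3 = 9 * 3 = 27

27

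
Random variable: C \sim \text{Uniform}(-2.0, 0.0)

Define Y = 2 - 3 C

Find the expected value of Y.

For Y = -3C + 2:
E[Y] = -3 * E[C] + 2
E[C] = (-2 + 0)/2 = -1
E[Y] = -3 * (-1) + 2 = 5

5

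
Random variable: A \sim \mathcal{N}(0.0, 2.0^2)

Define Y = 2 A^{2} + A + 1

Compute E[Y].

E[Y] = 2*E[A²] + 1*E[A] + 1
E[A] = 0
E[A²] = Var(A) + (E[A])² = 4 + 0 = 4
E[Y] = 2*4 + 1*0 + 1 = 9

9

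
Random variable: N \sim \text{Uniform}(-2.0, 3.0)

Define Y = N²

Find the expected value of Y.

E[N²] = Var(N) + (E[N])² = 2.0833333 + 0.25 = 2.3333333

2.3333333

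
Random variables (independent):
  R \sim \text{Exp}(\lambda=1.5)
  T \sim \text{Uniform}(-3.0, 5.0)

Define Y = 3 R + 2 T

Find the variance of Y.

For independent RVs: Var(aX + bY) = a²Var(X) + b²Var(Y)
Var(R) = 0.44444444
Var(T) = 5.3333333
Var(Y) = 3²*0.44444444 + 2²*5.3333333
= 9*0.44444444 + 4*5.3333333 = 25.333333

25.333333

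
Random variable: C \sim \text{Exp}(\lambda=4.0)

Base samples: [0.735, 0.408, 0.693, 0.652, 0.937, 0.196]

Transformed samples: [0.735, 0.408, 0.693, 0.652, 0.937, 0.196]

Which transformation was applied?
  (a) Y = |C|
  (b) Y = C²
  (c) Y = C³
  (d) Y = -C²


Checking option (a) Y = |C|:
  C = 0.735 -> Y = 0.735 ✓
  C = 0.408 -> Y = 0.408 ✓
  C = 0.693 -> Y = 0.693 ✓
All samples match this transformation.

(a) |C|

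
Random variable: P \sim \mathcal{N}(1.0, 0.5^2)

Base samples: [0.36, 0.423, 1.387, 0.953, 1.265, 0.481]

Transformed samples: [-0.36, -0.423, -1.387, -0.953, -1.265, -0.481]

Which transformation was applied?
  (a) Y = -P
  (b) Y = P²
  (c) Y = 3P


Checking option (a) Y = -P:
  P = 0.36 -> Y = -0.36 ✓
  P = 0.423 -> Y = -0.423 ✓
  P = 1.387 -> Y = -1.387 ✓
All samples match this transformation.

(a) -P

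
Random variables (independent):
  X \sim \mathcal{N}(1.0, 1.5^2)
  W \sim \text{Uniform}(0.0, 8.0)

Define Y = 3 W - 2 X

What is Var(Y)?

For independent RVs: Var(aX + bY) = a²Var(X) + b²Var(Y)
Var(X) = 2.25
Var(W) = 5.3333333
Var(Y) = (-2)²*2.25 + 3²*5.3333333
= 4*2.25 + 9*5.3333333 = 57

57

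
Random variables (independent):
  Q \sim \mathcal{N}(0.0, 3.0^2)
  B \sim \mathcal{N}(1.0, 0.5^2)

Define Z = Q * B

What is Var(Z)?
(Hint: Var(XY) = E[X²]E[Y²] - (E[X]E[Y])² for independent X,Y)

Var(XY) = E[X²]E[Y²] - (E[X]E[Y])²
E[Q] = 0, Var(Q) = 9
E[B] = 1, Var(B) = 0.25
E[Q²] = 9 + 0² = 9
E[B²] = 0.25 + 1² = 1.25
Var(Z) = 9*1.25 - (0*1)²
= 11.25 - 0 = 11.25

11.25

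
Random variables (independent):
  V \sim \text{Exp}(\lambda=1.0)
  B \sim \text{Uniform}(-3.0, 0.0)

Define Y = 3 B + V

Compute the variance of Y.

For independent RVs: Var(aX + bY) = a²Var(X) + b²Var(Y)
Var(V) = 1
Var(B) = 0.75
Var(Y) = 1²*1 + 3²*0.75
= 1*1 + 9*0.75 = 7.75

7.75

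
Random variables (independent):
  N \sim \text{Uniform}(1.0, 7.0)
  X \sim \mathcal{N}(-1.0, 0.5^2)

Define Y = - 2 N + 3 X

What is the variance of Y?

For independent RVs: Var(aX + bY) = a²Var(X) + b²Var(Y)
Var(N) = 3
Var(X) = 0.25
Var(Y) = (-2)²*3 + 3²*0.25
= 4*3 + 9*0.25 = 14.25

14.25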